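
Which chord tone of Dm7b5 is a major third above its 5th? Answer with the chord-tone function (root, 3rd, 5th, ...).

7th

Spelling the chord: D-F-Ab-C.
The 5th is Ab. A major third above Ab is C.
C is the chord's 7th.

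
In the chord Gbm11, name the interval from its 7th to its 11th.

Gbm11 (Gb minor eleventh) is spelled Gb Bbb Db Fb Ab Cb.
The 7th is Fb and the 11th is Cb.
From Fb to Cb is 7 semitones, exactly the perfect fifth.

perfect 5th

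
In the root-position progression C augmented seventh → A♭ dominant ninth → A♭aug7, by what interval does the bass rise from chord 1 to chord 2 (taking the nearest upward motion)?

minor 6th

The roots are C and A♭.
From C to A♭: 8 semitones over a sixth = minor.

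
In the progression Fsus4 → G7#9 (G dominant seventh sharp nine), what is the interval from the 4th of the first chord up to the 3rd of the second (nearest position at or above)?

augmented unison

Fsus4 has B♭ as its 4th, and G7#9 (G dominant seventh sharp nine) has B as its 3rd.
From B♭ to B: 1 semitone over a unison = augmented.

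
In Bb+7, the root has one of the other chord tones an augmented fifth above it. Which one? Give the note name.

F#

Bb augmented seventh: Bb D F# Ab.
The root is Bb. An augmented fifth above Bb is F#.
F# is the chord's 5th.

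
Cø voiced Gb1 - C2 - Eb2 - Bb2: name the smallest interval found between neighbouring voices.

m3

Adjacent intervals: Gb1→C2 = augmented fourth; C2→Eb2 = minor third; Eb2→Bb2 = perfect fifth.
The smallest is C2 to Eb2, a minor third (3 semitones).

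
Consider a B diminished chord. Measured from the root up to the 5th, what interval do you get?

The chord tones of B° (B diminished) are B, D, F.
The root is B and the 5th is F.
5 letter names make it a fifth; at 6 semitones (a half step narrower than perfect) the quality is diminished.

diminished fifth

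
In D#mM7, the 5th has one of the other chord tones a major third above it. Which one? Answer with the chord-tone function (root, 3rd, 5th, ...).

7th

Spelling the chord: D#, F#, A#, C##.
The 5th is A#. A major third above A# is C##.
C## is the chord's 7th.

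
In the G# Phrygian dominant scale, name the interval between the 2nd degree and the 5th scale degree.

augmented fourth

Spelling the G# Phrygian dominant scale: G# A B# C# D# E F#.
The 2nd degree is A and the 5th scale degree is D#.
A up to D# is 6 semitones, a half step wider than a perfect fourth, so the interval is augmented.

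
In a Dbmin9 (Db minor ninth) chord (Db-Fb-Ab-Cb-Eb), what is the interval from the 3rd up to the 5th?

major 3rd

3rd = Fb; 5th = Ab.
From Fb to Ab is 4 semitones, exactly the major third.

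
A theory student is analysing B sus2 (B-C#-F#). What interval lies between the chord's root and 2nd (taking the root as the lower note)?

major second

The root is B and the 2nd is C#.
B up to C# spans 2 letter names and 2 semitones — a major second.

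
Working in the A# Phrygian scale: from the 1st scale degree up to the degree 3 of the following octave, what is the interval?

minor 10th

Spelling the A# Phrygian scale: A# B C# D# E# F# G#.
The 1st scale degree is A# and the scale degree 3 (up an octave) is C#.
10 letter names make it a tenth; at 15 semitones (a half step narrower than major) the quality is minor.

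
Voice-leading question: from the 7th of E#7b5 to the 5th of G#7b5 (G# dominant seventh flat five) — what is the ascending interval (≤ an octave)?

diminished 8th

The 7th of E#7b5 is D#; the 5th of G#7b5 (G# dominant seventh flat five) is D.
From D# to D: 11 semitones over an octave = diminished.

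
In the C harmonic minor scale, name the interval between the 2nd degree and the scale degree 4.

minor third

C harmonic minor: C D Eb F G Ab B.
2nd degree = D; 4th scale degree = F.
From D to F: 3 semitones over a third = minor.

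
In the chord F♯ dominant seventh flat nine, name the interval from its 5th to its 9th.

diminished 5th

F♯7b9 (F♯ dominant seventh flat nine): F♯-A♯-C♯-E-G.
That puts C♯ below G.
C♯ up to G is 6 semitones, a half step narrower than a perfect fifth, so the interval is diminished.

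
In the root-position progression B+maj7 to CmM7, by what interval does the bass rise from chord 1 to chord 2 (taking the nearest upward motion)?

The roots are B and C.
From B to C: 1 semitone over a second = minor.

m2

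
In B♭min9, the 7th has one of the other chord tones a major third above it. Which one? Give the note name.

C

B♭ minor ninth is spelled B♭, D♭, F, A♭, C.
The 7th is A♭. A major third above A♭ is C.
C is the chord's 9th.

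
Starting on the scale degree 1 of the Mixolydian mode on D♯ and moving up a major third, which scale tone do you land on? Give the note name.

The scale is D♯ E♯ F𝄪 G♯ A♯ B♯ C♯.
The scale degree 1 is D♯; a major third above that is F𝄪 — scale degree 3.

F##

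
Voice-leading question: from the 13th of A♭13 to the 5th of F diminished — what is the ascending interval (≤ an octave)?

A♭13 has F as its 13th, and F diminished has C♭ as its 5th.
F up to C♭ is 6 semitones, a half step narrower than a perfect fifth, so the interval is diminished.

diminished fifth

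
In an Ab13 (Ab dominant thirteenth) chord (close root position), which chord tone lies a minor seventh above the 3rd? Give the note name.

Ab13 is spelled Ab, C, Eb, Gb, Bb, F.
The 3rd is C. A minor seventh above C is Bb.
Bb is the chord's 9th.

Bb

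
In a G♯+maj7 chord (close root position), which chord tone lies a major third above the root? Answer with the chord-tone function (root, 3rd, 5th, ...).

3rd

G♯+maj7 is spelled G♯-B♯-D𝄪-F𝄪.
The root is G♯. A major third above G♯ is B♯.
B♯ is the chord's 3rd.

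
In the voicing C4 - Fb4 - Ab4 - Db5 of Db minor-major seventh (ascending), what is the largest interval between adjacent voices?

P4

Adjacent intervals: C4→Fb4 = diminished fourth; Fb4→Ab4 = major third; Ab4→Db5 = perfect fourth.
The largest is Ab4 to Db5, a perfect fourth (5 semitones).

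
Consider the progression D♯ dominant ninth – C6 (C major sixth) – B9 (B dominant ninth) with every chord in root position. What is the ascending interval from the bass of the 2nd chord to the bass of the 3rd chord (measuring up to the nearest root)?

major seventh

The roots are C and B.
From C to B is 11 semitones, exactly the major seventh.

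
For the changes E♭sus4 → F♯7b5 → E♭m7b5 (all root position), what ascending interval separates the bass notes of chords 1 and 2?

augmented second

The roots are E♭ and F♯.
From E♭ to F♯: 3 semitones over a second = augmented.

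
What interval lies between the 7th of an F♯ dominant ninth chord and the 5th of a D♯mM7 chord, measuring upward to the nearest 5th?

F♯ dominant ninth has E as its 7th, and D♯mM7 has A♯ as its 5th.
From E to A♯: 6 semitones over a fourth = augmented.

augmented fourth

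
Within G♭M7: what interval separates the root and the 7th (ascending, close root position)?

Spelling the chord: G♭, B♭, D♭, F.
Root = G♭; 7th = F.
From G♭ to F is 11 semitones, exactly the major seventh.

major 7th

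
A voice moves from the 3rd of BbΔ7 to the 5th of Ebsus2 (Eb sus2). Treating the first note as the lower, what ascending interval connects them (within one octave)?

BbΔ7 has D as its 3rd, and Ebsus2 (Eb sus2) has Bb as its 5th.
D up to Bb is 8 semitones, a half step narrower than a major sixth, so the interval is minor.

m6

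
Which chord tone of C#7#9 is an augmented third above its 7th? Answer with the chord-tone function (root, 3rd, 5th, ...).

C# dominant seventh sharp nine: C#, E#, G#, B, D##.
The 7th is B. An augmented third above B is D##.
D## is the chord's 9th.

9th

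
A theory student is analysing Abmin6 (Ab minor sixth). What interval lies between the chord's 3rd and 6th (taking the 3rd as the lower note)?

Spelling the chord: Ab-Cb-Eb-F.
The 3rd is Cb and the 6th is F.
4 letter names make it a fourth; at 6 semitones (a half step wider than perfect) the quality is augmented.

augmented fourth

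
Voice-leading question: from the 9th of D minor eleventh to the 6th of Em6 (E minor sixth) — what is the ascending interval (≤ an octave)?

D minor eleventh has E as its 9th, and Em6 (E minor sixth) has C# as its 6th.
From E to C# is 9 semitones, exactly the major sixth.

major 6th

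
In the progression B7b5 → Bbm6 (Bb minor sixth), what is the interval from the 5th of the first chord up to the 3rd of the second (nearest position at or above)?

m6

B7b5 has F as its 5th, and Bbm6 (Bb minor sixth) has Db as its 3rd.
6 letter names make it a sixth; at 8 semitones (a half step narrower than major) the quality is minor.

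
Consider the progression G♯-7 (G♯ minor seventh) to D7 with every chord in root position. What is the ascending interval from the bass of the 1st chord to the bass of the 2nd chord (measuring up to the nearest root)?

The roots are G♯ and D.
From G♯ to D: 6 semitones over a fifth = diminished.

d5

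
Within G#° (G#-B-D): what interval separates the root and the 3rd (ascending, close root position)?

minor third

So we need the interval from G# up to B.
3 letter names make it a third; at 3 semitones (a half step narrower than major) the quality is minor.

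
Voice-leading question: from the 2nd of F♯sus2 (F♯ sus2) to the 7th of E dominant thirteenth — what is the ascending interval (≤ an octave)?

The 2nd of F♯sus2 (F♯ sus2) is G♯; the 7th of E dominant thirteenth is D.
G♯ up to D is 6 semitones, a half step narrower than a perfect fifth, so the interval is diminished.

diminished 5th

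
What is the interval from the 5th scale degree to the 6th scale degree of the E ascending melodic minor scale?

Spelling the E ascending melodic minor scale: E F# G A B C# D#.
That puts B below C#.
From B to C# is 2 semitones, exactly the major second.

major second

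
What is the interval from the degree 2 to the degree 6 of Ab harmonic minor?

d5

The scale runs Ab Bb Cb Db Eb Fb G.
The degree 2 is Bb and the 6th degree is Fb.
Bb up to Fb is 6 semitones, a half step narrower than a perfect fifth, so the interval is diminished.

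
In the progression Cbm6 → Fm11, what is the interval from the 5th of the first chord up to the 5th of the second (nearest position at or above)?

augmented 4th

Cbm6 has Gb as its 5th, and Fm11 has C as its 5th.
4 letter names make it a fourth; at 6 semitones (a half step wider than perfect) the quality is augmented.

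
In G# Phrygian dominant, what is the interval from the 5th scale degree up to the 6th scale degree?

minor second

G# phrygian dominant: G# A B# C# D# E F#.
So we need the interval from D# up to E.
From D# to E: 1 semitone over a second = minor.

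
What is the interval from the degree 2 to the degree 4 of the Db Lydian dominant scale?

major 3rd

Spelling the Db Lydian dominant scale: Db Eb F G Ab Bb Cb.
Degree 2 = Eb; degree 4 = G.
Counting 3 letters and 4 half steps from Eb gives a major third.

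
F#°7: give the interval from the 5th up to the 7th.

minor 3rd

Spelling the chord: F#–A–C–Eb.
So we need the interval from C up to Eb.
C up to Eb is 3 semitones, a half step narrower than a major third, so the interval is minor.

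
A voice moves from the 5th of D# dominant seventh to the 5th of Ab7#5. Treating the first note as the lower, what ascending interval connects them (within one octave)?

diminished fifth

The 5th of D# dominant seventh is A#; the 5th of Ab7#5 is E.
From A# to E: 6 semitones over a fifth = diminished.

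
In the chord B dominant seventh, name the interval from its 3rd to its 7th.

B7: B-D♯-F♯-A.
So we need the interval from D♯ up to A.
5 letter names make it a fifth; at 6 semitones (a half step narrower than perfect) the quality is diminished.
This 3–7 tritone is the characteristic tension at the heart of the dominant sound.

diminished fifth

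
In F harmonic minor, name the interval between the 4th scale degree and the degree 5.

major second

The scale runs F G A♭ B♭ C D♭ E.
4th scale degree = B♭; scale degree 5 = C.
Counting 2 letters and 2 half steps from B♭ gives a major second.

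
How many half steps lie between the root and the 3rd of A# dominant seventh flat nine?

4

A#7b9 is spelled A#, C##, E#, G#, B.
A# to C## is a major third: 4 semitones.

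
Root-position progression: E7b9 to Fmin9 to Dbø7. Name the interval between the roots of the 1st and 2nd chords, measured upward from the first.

minor second

The roots are E and F.
From E to F: 1 semitone over a second = minor.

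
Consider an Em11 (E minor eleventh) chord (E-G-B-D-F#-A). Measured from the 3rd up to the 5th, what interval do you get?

The 3rd is G and the 5th is B.
Counting 3 letters and 4 half steps from G gives a major third.

major 3rd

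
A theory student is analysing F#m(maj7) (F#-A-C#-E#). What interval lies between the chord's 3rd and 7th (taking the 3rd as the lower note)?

3rd = A; 7th = E#.
From A to E#: 8 semitones over a fifth = augmented.

A5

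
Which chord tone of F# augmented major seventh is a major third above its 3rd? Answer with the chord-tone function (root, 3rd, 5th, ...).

5th

F#maj7#5 (F# augmented major seventh) is spelled F#, A#, C##, E#.
The 3rd is A#. A major third above A# is C##.
C## is the chord's 5th.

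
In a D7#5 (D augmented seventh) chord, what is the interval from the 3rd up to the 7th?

D augmented seventh is spelled D F♯ A♯ C.
The 3rd is F♯ and the 7th is C.
5 letter names make it a fifth; at 6 semitones (a half step narrower than perfect) the quality is diminished.

d5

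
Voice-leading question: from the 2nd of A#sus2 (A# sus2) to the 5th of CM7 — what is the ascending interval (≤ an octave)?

The 2nd of A#sus2 (A# sus2) is B#; the 5th of CM7 is G.
From B# to G: 7 semitones over a sixth = diminished.

d6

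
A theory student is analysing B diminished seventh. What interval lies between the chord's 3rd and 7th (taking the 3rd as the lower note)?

B diminished seventh: B, D, F, Ab.
So we need the interval from D up to Ab.
5 letter names make it a fifth; at 6 semitones (a half step narrower than perfect) the quality is diminished.

diminished 5th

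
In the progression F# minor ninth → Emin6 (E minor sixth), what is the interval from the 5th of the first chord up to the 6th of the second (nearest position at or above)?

F# minor ninth has C# as its 5th, and Emin6 (E minor sixth) has C# as its 6th.
From C# to C# is 0 semitones, exactly the perfect unison.

perfect 1st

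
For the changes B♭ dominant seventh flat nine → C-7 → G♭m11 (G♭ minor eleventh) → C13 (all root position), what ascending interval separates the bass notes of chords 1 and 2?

The roots are B♭ and C.
From B♭ to C is 2 semitones, exactly the major second.

major second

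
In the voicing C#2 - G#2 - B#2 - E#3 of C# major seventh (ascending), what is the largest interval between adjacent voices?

perfect fifth

Adjacent intervals: C#2→G#2 = perfect fifth; G#2→B#2 = major third; B#2→E#3 = perfect fourth.
The largest is C#2 to G#2, a perfect fifth (7 semitones).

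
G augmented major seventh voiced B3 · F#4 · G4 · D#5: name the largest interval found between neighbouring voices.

Adjacent intervals: B3→F#4 = perfect fifth; F#4→G4 = minor second; G4→D#5 = augmented fifth.
The largest is G4 to D#5, an augmented fifth (8 semitones).

augmented fifth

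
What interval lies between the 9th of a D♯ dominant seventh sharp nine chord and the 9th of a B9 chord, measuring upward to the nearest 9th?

The 9th of D♯ dominant seventh sharp nine is E𝄪; the 9th of B9 is C♯.
From E𝄪 to C♯: 7 semitones over a sixth = diminished.

diminished sixth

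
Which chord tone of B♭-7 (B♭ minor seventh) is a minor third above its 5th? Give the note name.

B♭min7 is spelled B♭, D♭, F, A♭.
The 5th is F. A minor third above F is A♭.
A♭ is the chord's 7th.

Ab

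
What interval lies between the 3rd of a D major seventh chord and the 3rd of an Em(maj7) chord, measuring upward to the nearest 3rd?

minor second

D major seventh has F# as its 3rd, and Em(maj7) has G as its 3rd.
2 letter names make it a second; at 1 semitone (a half step narrower than major) the quality is minor.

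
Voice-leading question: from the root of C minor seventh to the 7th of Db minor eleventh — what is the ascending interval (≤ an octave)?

The root of C minor seventh is C; the 7th of Db minor eleventh is Cb.
C up to Cb is 11 semitones, a half step narrower than a perfect octave, so the interval is diminished.

diminished octave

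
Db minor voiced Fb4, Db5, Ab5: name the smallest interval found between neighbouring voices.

Adjacent intervals: Fb4→Db5 = major sixth; Db5→Ab5 = perfect fifth.
The smallest is Db5 to Ab5, a perfect fifth (7 semitones).

perfect fifth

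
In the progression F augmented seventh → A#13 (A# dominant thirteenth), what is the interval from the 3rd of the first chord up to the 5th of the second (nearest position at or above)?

F augmented seventh has A as its 3rd, and A#13 (A# dominant thirteenth) has E# as its 5th.
5 letter names make it a fifth; at 8 semitones (a half step wider than perfect) the quality is augmented.

augmented fifth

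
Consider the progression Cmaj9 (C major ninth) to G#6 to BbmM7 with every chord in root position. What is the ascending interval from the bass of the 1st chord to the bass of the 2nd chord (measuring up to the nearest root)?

augmented fifth

The roots are C and G#.
From C to G#: 8 semitones over a fifth = augmented.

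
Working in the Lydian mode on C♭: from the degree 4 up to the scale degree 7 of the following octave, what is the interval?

The scale runs C♭ D♭ E♭ F G♭ A♭ B♭.
Degree 4 = F; 7th scale degree (up an octave) = B♭.
F up to B♭ spans 11 letter names and 17 semitones — a perfect eleventh.

P11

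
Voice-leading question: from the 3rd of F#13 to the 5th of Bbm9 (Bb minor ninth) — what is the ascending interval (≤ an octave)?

diminished sixth

F#13 has A# as its 3rd, and Bbm9 (Bb minor ninth) has F as its 5th.
6 letter names make it a sixth; at 7 semitones (a whole step narrower than major) the quality is diminished.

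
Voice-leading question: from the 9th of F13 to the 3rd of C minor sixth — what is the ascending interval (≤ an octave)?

minor sixth

F13 has G as its 9th, and C minor sixth has Eb as its 3rd.
G up to Eb is 8 semitones, a half step narrower than a major sixth, so the interval is minor.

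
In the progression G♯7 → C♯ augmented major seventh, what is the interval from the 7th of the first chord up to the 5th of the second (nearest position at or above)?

G♯7 has F♯ as its 7th, and C♯ augmented major seventh has G𝄪 as its 5th.
F♯ up to G𝄪 is 3 semitones, a half step wider than a major second, so the interval is augmented.

augmented second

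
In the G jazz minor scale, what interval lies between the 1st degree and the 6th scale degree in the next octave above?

G melodic minor: G A Bb C D E F#.
1st degree = G; degree 6 (up an octave) = E.
Counting 13 letters and 21 half steps from G gives a major thirteenth.

major thirteenth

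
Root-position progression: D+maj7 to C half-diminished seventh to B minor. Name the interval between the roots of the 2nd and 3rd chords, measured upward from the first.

major 7th

The roots are C and B.
From C to B is 11 semitones, exactly the major seventh.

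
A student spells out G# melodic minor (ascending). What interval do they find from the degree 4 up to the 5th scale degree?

The scale runs G# A# B C# D# E# F##.
The degree 4 is C# and the 5th scale degree is D#.
From C# to D# is 2 semitones, exactly the major second.

major second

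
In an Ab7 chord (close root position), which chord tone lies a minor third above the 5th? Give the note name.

Ab7: Ab-C-Eb-Gb.
The 5th is Eb. A minor third above Eb is Gb.
Gb is the chord's 7th.

Gb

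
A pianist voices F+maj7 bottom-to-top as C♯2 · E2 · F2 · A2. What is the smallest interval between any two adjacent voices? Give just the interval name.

minor second

Adjacent intervals: C♯2→E2 = minor third; E2→F2 = minor second; F2→A2 = major third.
The smallest is E2 to F2, a minor second (1 semitone).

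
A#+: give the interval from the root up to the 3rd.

A#aug is spelled A# C## E##.
That puts A# below C##.
From A# to C## is 4 semitones, exactly the major third.

major third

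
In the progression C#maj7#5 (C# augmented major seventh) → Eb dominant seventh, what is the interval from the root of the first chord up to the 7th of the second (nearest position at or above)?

diminished second

The root of C#maj7#5 (C# augmented major seventh) is C#; the 7th of Eb dominant seventh is Db.
C# up to Db is 0 semitones, a whole step narrower than a major second, so the interval is diminished.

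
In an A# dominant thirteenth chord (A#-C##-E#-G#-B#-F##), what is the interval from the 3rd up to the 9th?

The 3rd is C## and the 9th is B#.
From C## to B#: 10 semitones over a seventh = minor.

minor seventh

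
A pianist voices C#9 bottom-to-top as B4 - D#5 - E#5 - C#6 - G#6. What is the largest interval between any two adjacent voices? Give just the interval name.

Adjacent intervals: B4→D#5 = major third; D#5→E#5 = major second; E#5→C#6 = minor sixth; C#6→G#6 = perfect fifth.
The largest is E#5 to C#6, a minor sixth (8 semitones).

m6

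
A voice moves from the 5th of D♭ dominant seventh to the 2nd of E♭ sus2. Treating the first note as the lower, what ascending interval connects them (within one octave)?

D♭ dominant seventh has A♭ as its 5th, and E♭ sus2 has F as its 2nd.
Counting 6 letters and 9 half steps from A♭ gives a major sixth.

M6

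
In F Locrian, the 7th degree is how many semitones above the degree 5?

The scale is F Gb Ab Bb Cb Db Eb.
Cb up to Eb is a major third — 4 semitones.

4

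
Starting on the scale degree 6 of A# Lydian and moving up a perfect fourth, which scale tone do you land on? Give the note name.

B#

The scale is A# B# C## D## E# F## G##.
The scale degree 6 is F##; a perfect fourth above that is B# — scale degree 2.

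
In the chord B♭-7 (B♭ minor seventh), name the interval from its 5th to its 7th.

m3

B♭m7: B♭, D♭, F, A♭.
So we need the interval from F up to A♭.
From F to A♭: 3 semitones over a third = minor.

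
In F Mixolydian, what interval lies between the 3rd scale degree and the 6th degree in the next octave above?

Spelling F Mixolydian: F G A Bb C D Eb.
That puts A below D.
A up to D spans 11 letter names and 17 semitones — a perfect eleventh.

perfect eleventh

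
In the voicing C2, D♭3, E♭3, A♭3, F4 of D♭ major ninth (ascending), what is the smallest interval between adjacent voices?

Adjacent intervals: C2→D♭3 = minor ninth; D♭3→E♭3 = major second; E♭3→A♭3 = perfect fourth; A♭3→F4 = major sixth.
The smallest is D♭3 to E♭3, a major second (2 semitones).

major second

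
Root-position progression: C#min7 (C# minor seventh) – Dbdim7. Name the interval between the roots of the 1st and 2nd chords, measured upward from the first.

diminished second

The roots are C# and Db.
C# up to Db is 0 semitones, a whole step narrower than a major second, so the interval is diminished.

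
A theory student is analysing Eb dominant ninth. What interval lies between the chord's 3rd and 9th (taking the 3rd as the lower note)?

The chord tones of Eb9 (Eb dominant ninth) are Eb-G-Bb-Db-F.
So we need the interval from G up to F.
G up to F is 10 semitones, a half step narrower than a major seventh, so the interval is minor.

minor seventh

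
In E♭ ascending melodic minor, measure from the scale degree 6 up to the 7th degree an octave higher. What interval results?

major ninth

E♭ melodic minor: E♭ F G♭ A♭ B♭ C D.
That puts C below D.
C up to D spans 9 letter names and 14 semitones — a major ninth.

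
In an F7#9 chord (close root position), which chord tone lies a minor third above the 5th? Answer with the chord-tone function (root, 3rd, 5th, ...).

The chord tones of F7#9 are F, A, C, Eb, G#.
The 5th is C. A minor third above C is Eb.
Eb is the chord's 7th.

7th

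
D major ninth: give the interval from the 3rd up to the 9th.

Spelling the chord: D–F♯–A–C♯–E.
That puts F♯ below E.
F♯ up to E is 10 semitones, a half step narrower than a major seventh, so the interval is minor.

minor 7th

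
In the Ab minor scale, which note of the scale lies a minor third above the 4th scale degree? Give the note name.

Fb

The scale is Ab Bb Cb Db Eb Fb Gb.
The 4th scale degree is Db; a minor third above that is Fb — scale degree 6.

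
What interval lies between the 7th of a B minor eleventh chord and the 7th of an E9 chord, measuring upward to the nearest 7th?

P4

B minor eleventh has A as its 7th, and E9 has D as its 7th.
From A to D is 5 semitones, exactly the perfect fourth.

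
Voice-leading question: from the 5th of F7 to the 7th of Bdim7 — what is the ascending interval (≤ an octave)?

The 5th of F7 is C; the 7th of Bdim7 is Ab.
6 letter names make it a sixth; at 8 semitones (a half step narrower than major) the quality is minor.

minor sixth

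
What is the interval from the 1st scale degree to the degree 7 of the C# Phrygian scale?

minor 7th

C# phrygian: C# D E F# G# A B.
So we need the interval from C# up to B.
7 letter names make it a seventh; at 10 semitones (a half step narrower than major) the quality is minor.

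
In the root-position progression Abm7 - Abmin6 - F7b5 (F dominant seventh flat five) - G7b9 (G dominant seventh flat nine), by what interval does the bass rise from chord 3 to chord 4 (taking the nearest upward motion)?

major 2nd

The roots are F and G.
F up to G spans 2 letter names and 2 semitones — a major second.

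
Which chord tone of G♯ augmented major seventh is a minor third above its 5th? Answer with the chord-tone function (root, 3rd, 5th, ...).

7th

G♯maj7#5 is spelled G♯, B♯, D𝄪, F𝄪.
The 5th is D𝄪. A minor third above D𝄪 is F𝄪.
F𝄪 is the chord's 7th.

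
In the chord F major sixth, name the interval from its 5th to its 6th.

F6 (F major sixth) is spelled F-A-C-D.
5th = C; 6th = D.
From C to D is 2 semitones, exactly the major second.

M2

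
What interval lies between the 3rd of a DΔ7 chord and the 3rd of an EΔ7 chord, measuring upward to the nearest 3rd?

major second

The 3rd of DΔ7 is F♯; the 3rd of EΔ7 is G♯.
F♯ up to G♯ spans 2 letter names and 2 semitones — a major second.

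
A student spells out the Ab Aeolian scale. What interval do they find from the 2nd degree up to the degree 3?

minor 2nd

Spelling the Ab Aeolian scale: Ab Bb Cb Db Eb Fb Gb.
2nd degree = Bb; scale degree 3 = Cb.
2 letter names make it a second; at 1 semitone (a half step narrower than major) the quality is minor.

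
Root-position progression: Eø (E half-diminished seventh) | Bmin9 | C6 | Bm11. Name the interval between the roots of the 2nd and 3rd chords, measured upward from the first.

The roots are B and C.
B up to C is 1 semitone, a half step narrower than a major second, so the interval is minor.

minor second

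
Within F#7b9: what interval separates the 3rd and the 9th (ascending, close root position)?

F#7b9 (F# dominant seventh flat nine) is spelled F# A# C# E G.
So we need the interval from A# up to G.
7 letter names make it a seventh; at 9 semitones (a whole step narrower than major) the quality is diminished.

diminished seventh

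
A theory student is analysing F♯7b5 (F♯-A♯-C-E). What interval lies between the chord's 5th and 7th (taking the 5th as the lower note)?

major 3rd

The 5th is C and the 7th is E.
From C to E is 4 semitones, exactly the major third.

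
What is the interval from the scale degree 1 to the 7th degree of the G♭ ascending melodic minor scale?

Spelling the G♭ ascending melodic minor scale: G♭ A♭ B𝄫 C♭ D♭ E♭ F.
So we need the interval from G♭ up to F.
G♭ up to F spans 7 letter names and 11 semitones — a major seventh.

major 7th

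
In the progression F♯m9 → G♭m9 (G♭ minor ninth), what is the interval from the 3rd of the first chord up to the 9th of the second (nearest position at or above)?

The 3rd of F♯m9 is A; the 9th of G♭m9 (G♭ minor ninth) is A♭.
A up to A♭ is 11 semitones, a half step narrower than a perfect octave, so the interval is diminished.

diminished 8th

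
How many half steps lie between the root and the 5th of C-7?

7

The chord tones of Cm7 (C minor seventh) are C-Eb-G-Bb.
C to G is a perfect fifth: 7 semitones.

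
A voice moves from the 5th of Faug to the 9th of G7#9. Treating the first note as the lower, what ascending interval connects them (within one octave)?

The 5th of Faug is C♯; the 9th of G7#9 is A♯.
Counting 6 letters and 9 half steps from C♯ gives a major sixth.

major sixth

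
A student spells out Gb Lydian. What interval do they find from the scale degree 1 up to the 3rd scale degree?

major third

Spelling Gb Lydian: Gb Ab Bb C Db Eb F.
Scale degree 1 = Gb; scale degree 3 = Bb.
Gb up to Bb spans 3 letter names and 4 semitones — a major third.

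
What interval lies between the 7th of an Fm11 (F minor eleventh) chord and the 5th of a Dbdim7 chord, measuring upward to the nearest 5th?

Fm11 (F minor eleventh) has Eb as its 7th, and Dbdim7 has Abb as its 5th.
Eb up to Abb is 4 semitones, a half step narrower than a perfect fourth, so the interval is diminished.

diminished 4th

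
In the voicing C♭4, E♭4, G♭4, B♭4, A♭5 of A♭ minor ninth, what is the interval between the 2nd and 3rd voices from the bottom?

Those voices are E♭4 and G♭4.
E♭ up to G♭ is 3 semitones, a half step narrower than a major third, so the interval is minor.

minor third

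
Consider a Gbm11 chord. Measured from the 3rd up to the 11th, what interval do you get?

The chord tones of Gbm11 are Gb Bbb Db Fb Ab Cb.
3rd = Bbb; 11th = Cb.
Bbb up to Cb spans 9 letter names and 14 semitones — a major ninth.

major ninth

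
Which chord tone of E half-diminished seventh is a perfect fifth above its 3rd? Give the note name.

Eø7 (E half-diminished seventh): E G Bb D.
The 3rd is G. A perfect fifth above G is D.
D is the chord's 7th.

D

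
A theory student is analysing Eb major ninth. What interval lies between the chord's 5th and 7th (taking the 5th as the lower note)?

Spelling the chord: Eb, G, Bb, D, F.
The 5th is Bb and the 7th is D.
From Bb to D is 4 semitones, exactly the major third.

major third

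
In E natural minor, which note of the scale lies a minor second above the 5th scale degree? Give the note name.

C

The scale is E F♯ G A B C D.
The 5th scale degree is B; a minor second above that is C — scale degree 6.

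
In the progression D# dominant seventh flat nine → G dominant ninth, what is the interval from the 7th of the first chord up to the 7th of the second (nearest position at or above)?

diminished 4th

D# dominant seventh flat nine has C# as its 7th, and G dominant ninth has F as its 7th.
From C# to F: 4 semitones over a fourth = diminished.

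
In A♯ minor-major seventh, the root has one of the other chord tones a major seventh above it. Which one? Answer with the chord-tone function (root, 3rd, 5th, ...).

A♯ minor-major seventh: A♯, C♯, E♯, G𝄪.
The root is A♯. A major seventh above A♯ is G𝄪.
G𝄪 is the chord's 7th.

7th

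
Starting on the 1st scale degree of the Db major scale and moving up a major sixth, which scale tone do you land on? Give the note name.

Bb

The scale is Db Eb F Gb Ab Bb C.
The 1st scale degree is Db; a major sixth above that is Bb — scale degree 6.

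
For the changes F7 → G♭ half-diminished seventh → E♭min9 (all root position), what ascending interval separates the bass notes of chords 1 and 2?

The roots are F and G♭.
F up to G♭ is 1 semitone, a half step narrower than a major second, so the interval is minor.

minor second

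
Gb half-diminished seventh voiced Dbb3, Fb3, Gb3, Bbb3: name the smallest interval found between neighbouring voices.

major second

Adjacent intervals: Dbb3→Fb3 = major third; Fb3→Gb3 = major second; Gb3→Bbb3 = minor third.
The smallest is Fb3 to Gb3, a major second (2 semitones).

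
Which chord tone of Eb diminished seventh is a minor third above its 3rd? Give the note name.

Eb diminished seventh: Eb-Gb-Bbb-Dbb.
The 3rd is Gb. A minor third above Gb is Bbb.
Bbb is the chord's 5th.

Bbb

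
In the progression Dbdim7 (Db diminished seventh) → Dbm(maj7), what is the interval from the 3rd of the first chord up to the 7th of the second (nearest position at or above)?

The 3rd of Dbdim7 (Db diminished seventh) is Fb; the 7th of Dbm(maj7) is C.
Fb up to C is 8 semitones, a half step wider than a perfect fifth, so the interval is augmented.

A5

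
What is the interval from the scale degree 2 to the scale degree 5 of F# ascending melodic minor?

F# melodic minor: F# G# A B C# D# E#.
Scale degree 2 = G#; 5th scale degree = C#.
G# up to C# spans 4 letter names and 5 semitones — a perfect fourth.

perfect fourth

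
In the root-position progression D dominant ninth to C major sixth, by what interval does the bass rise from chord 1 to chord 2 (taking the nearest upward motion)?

m7

The roots are D and C.
7 letter names make it a seventh; at 10 semitones (a half step narrower than major) the quality is minor.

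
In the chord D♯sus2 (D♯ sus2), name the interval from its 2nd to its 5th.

D♯sus2 (D♯ sus2) is spelled D♯, E♯, A♯.
So we need the interval from E♯ up to A♯.
From E♯ to A♯ is 5 semitones, exactly the perfect fourth.

perfect fourth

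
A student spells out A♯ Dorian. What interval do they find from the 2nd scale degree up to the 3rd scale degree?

minor second

A♯ dorian: A♯ B♯ C♯ D♯ E♯ F𝄪 G♯.
2nd scale degree = B♯; degree 3 = C♯.
B♯ up to C♯ is 1 semitone, a half step narrower than a major second, so the interval is minor.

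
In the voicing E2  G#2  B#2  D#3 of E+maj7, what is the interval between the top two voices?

minor 3rd

Those voices are B#2 and D#3.
3 letter names make it a third; at 3 semitones (a half step narrower than major) the quality is minor.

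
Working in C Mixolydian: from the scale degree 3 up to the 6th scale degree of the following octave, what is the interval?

Spelling C Mixolydian: C D E F G A Bb.
The scale degree 3 is E and the 6th scale degree (up an octave) is A.
E up to A spans 11 letter names and 17 semitones — a perfect eleventh.

perfect eleventh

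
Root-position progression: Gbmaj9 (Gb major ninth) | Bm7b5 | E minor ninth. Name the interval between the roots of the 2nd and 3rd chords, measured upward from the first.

The roots are B and E.
From B to E is 5 semitones, exactly the perfect fourth.

perfect fourth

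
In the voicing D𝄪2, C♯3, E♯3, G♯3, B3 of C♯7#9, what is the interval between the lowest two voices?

Those voices are D𝄪2 and C♯3.
D𝄪 up to C♯ is 9 semitones, a whole step narrower than a major seventh, so the interval is diminished.

diminished 7th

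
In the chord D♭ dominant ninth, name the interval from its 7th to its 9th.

D♭ dominant ninth: D♭-F-A♭-C♭-E♭.
That puts C♭ below E♭.
C♭ up to E♭ spans 3 letter names and 4 semitones — a major third.

major third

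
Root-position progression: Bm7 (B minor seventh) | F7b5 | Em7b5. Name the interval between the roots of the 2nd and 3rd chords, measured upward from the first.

major seventh

The roots are F and E.
F up to E spans 7 letter names and 11 semitones — a major seventh.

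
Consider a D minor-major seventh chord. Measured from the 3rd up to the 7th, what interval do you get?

augmented fifth

DmM7 (D minor-major seventh): D–F–A–C#.
That puts F below C#.
5 letter names make it a fifth; at 8 semitones (a half step wider than perfect) the quality is augmented.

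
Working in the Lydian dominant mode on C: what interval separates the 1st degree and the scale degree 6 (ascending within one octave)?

Spelling the Lydian dominant mode on C: C D E F♯ G A B♭.
1st degree = C; degree 6 = A.
Counting 6 letters and 9 half steps from C gives a major sixth.

major sixth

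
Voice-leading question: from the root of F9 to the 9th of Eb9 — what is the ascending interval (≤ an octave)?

The root of F9 is F; the 9th of Eb9 is F.
Counting 1 letters and 0 half steps from F gives a perfect unison.

perfect unison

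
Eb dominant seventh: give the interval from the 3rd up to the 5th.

m3

Eb dominant seventh: Eb G Bb Db.
That puts G below Bb.
3 letter names make it a third; at 3 semitones (a half step narrower than major) the quality is minor.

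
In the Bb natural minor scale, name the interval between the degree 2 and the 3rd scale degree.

The scale runs Bb C Db Eb F Gb Ab.
The degree 2 is C and the scale degree 3 is Db.
C up to Db is 1 semitone, a half step narrower than a major second, so the interval is minor.

minor second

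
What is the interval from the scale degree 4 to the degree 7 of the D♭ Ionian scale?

Spelling the D♭ Ionian scale: D♭ E♭ F G♭ A♭ B♭ C.
The scale degree 4 is G♭ and the degree 7 is C.
From G♭ to C: 6 semitones over a fourth = augmented.

augmented 4th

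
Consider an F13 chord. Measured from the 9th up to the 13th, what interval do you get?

Spelling the chord: F–A–C–Eb–G–D.
The 9th is G and the 13th is D.
Counting 5 letters and 7 half steps from G gives a perfect fifth.

perfect fifth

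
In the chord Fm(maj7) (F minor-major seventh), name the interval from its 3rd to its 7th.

Fm(maj7) (F minor-major seventh) is spelled F, Ab, C, E.
The 3rd is Ab and the 7th is E.
From Ab to E: 8 semitones over a fifth = augmented.

A5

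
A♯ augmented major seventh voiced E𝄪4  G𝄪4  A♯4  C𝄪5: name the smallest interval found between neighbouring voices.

minor second

Adjacent intervals: E𝄪4→G𝄪4 = minor third; G𝄪4→A♯4 = minor second; A♯4→C𝄪5 = major third.
The smallest is G𝄪4 to A♯4, a minor second (1 semitone).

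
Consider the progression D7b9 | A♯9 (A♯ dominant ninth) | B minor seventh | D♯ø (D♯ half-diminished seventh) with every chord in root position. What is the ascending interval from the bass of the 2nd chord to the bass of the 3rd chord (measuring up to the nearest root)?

minor 2nd

The roots are A♯ and B.
A♯ up to B is 1 semitone, a half step narrower than a major second, so the interval is minor.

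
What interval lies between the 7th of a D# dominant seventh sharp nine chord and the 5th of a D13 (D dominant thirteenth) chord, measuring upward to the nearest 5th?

D# dominant seventh sharp nine has C# as its 7th, and D13 (D dominant thirteenth) has A as its 5th.
From C# to A: 8 semitones over a sixth = minor.

minor sixth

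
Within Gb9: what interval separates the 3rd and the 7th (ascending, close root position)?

diminished fifth

The chord tones of Gb9 are Gb, Bb, Db, Fb, Ab.
The 3rd is Bb and the 7th is Fb.
From Bb to Fb: 6 semitones over a fifth = diminished.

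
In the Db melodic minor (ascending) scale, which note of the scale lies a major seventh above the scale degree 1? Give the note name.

The scale is Db Eb Fb Gb Ab Bb C.
The scale degree 1 is Db; a major seventh above that is C — scale degree 7.

C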